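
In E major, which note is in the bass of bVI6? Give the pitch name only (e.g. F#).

E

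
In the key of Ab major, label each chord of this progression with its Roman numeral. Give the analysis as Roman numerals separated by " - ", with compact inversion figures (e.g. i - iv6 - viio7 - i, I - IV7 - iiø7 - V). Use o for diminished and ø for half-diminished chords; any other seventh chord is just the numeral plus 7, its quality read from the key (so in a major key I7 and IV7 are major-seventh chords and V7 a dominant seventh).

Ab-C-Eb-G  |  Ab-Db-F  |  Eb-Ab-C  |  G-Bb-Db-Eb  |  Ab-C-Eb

Ab-C-Eb-G: major seventh chord on Ab = scale degree 1 → I7.
Ab-Db-F has root Db, degree 4 in Ab major, so IV64.
Eb-Ab-C: major triad on Ab = scale degree 1 → I64.
G-Bb-Db-Eb: dominant seventh chord on Eb = scale degree 5 → V65.
Ab-C-Eb: root Ab is the tonic; major triad there is I.

I7 - IV64 - I64 - V65 - I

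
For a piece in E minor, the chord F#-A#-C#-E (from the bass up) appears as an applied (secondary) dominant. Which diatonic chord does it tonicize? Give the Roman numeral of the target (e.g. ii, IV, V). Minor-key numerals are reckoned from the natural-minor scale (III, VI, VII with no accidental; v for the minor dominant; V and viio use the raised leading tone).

V

The chord is a dominant seventh chord on F#.
A dominant resolves down a perfect fifth: F# → B. In E minor, B is scale degree 5, i.e. V.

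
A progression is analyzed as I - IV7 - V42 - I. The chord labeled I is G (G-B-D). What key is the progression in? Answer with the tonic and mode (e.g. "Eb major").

G major

The chord G is a major triad rooted on G; its label is I.
If G is scale degree 1 and the mode makes that degree carry a major triad, the tonic is G and the mode is major.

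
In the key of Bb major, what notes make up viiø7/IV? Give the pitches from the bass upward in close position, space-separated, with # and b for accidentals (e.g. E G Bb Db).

The slash marks an applied leading-tone chord: viio of IV. In Bb major, IV is Eb, so the leading tone to it is D, a half step below.
Building a half-diminished seventh chord on D gives D-F-Ab-C.

D F Ab C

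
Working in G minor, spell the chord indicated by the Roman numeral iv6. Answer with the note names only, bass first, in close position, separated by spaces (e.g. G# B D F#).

Eb G C

The numeral's case and figure indicate a minor triad. In G minor its root, the subdominant, is C.
That chord is spelled C-Eb-G.
With the 6 figure the chord is in first inversion; from the bass Eb upward in close position it reads Eb-G-C.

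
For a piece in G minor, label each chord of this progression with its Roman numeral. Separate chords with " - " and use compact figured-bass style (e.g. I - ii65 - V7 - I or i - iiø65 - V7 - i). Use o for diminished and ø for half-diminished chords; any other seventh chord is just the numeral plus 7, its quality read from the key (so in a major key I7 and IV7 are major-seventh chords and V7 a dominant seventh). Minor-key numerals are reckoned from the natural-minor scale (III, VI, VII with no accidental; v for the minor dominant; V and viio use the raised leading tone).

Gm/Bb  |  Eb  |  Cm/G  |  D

i6 - VI - iv64 - V

Gm/Bb: minor triad on G = scale degree 1 → i6.
Eb has root Eb, degree 6 in G minor, so VI.
Cm/G: root C is the subdominant; minor triad there is iv64.
D: root D is the dominant; major triad there is V.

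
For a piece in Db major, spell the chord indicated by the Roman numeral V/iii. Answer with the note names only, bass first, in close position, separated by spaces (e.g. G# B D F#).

The slash means an applied dominant: we want the dominant of iii. In Db major, iii is F minor, and its dominant is built on C.
Building a major triad on C gives C-E-G.

C E G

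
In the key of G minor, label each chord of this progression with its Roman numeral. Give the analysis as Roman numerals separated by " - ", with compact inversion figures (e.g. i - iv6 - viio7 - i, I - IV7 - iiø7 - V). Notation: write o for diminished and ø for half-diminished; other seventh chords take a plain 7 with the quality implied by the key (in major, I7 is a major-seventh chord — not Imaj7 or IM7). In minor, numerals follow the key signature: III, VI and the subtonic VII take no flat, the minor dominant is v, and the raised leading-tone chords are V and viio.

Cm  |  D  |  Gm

Cm: minor triad on C = scale degree 4 → iv.
D has root D, degree 5 in G minor, so V.
Gm: root G is the tonic; minor triad there is i.

iv - V - i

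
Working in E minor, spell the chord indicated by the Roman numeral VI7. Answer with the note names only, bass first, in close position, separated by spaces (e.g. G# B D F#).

In E minor, the sixth degree is C, and the diatonic chord built there is a major seventh chord.
That chord is spelled C-E-G-B.

C E G B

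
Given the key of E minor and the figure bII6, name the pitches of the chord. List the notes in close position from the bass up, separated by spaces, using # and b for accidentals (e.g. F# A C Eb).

A C F

Scale degree 2 in E minor is F#; lowering it a half step gives F. bII6 is the Neapolitan sixth — a major triad on the lowered second degree, here in its customary first inversion.
So the chord is F-A-C.
With the 6 figure the chord is in first inversion; from the bass A upward in close position it reads A-C-F.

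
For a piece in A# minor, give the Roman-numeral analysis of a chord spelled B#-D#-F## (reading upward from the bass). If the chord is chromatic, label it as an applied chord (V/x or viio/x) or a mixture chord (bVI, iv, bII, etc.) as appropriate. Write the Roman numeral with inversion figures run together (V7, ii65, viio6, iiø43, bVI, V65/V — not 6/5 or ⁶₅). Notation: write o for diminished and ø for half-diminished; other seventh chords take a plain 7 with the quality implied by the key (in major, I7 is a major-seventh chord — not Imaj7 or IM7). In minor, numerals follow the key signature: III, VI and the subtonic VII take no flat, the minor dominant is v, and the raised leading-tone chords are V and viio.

The pitches B#-D#-F## form a minor triad rooted on B#.
B# is the second degree of A# minor. This is the minor supertonic, borrowed from the parallel major (the Dorian ii).

ii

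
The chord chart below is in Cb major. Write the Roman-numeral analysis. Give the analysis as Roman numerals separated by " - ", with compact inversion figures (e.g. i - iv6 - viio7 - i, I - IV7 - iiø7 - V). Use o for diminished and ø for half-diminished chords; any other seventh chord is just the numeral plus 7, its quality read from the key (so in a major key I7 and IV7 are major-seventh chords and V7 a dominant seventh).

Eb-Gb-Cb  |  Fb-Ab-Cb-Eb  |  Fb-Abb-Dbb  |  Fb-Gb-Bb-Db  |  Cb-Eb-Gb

I6 - IV7 - bII6 - V42 - I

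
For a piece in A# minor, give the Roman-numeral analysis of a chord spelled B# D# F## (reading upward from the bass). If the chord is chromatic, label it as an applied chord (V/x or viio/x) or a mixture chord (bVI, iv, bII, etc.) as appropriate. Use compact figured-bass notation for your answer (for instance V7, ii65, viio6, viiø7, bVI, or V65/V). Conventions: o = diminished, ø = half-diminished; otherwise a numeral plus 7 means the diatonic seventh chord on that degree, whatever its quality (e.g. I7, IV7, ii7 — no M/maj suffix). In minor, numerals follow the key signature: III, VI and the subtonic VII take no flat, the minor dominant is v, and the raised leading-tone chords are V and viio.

The pitches B#-D#-F## form a minor triad rooted on B#.
B# is the second degree of A# minor. This is the minor supertonic, borrowed from the parallel major (the Dorian ii).

ii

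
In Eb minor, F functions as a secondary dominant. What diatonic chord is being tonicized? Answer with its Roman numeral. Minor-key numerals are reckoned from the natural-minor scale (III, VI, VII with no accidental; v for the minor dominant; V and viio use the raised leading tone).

V

The chord is a major triad on F.
A dominant resolves down a perfect fifth: F → Bb. In Eb minor, Bb is scale degree 5, i.e. V.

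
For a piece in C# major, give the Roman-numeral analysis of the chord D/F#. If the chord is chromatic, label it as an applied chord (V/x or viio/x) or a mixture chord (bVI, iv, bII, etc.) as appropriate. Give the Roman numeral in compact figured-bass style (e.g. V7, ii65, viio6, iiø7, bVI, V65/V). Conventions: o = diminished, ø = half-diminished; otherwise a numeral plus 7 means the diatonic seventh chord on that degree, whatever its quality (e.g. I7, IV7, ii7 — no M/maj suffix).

The pitches D-F#-A form a major triad rooted on D.
D is the lowered second degree of C# major (diatonic 2 would be D#). This is the Neapolitan sixth — a major triad on the lowered second degree, here in its customary first inversion.
With F# in the bass the chord is in first inversion, so the figured bass is 6.

bII6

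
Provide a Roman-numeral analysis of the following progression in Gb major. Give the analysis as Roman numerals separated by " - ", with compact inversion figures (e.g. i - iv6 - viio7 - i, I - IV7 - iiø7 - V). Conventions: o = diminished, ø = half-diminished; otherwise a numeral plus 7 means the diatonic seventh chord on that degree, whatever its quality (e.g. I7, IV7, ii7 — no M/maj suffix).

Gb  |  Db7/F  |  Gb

Gb: major triad on Gb = scale degree 1 → I.
Db7/F: dominant seventh chord on Db = scale degree 5 → V65.
Gb: root Gb is the tonic; major triad there is I.

I - V65 - I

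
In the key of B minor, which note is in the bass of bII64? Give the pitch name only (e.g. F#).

G

bII in B minor has root C; the chord is C-E-G.
The figure 64 means second inversion — the fifth is in the bass.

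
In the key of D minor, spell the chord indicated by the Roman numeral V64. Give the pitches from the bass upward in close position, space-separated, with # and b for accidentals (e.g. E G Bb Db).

In D minor, the dominant is A. The dominant is major (leading tone raised), so V is a major triad.
That chord is spelled A-C#-E.
The figured bass 64 indicates second inversion, placing the fifth (E) in the bass: E-A-C#.

E A C#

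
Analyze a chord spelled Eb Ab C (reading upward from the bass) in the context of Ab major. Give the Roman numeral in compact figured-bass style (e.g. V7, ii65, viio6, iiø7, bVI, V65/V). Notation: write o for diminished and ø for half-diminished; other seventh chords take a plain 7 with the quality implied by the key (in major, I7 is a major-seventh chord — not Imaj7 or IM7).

Stacked in thirds the chord is Ab-C-Eb: a major triad on Ab.
Ab is scale degree 1 in Ab major, and a major triad on that degree is written I.
With Eb in the bass the chord is in second inversion, so the figured bass is 64.

I64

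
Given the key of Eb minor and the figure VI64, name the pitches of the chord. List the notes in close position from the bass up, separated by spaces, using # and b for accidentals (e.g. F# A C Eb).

The numeral's case and figure indicate a major triad. In Eb minor its root, the sixth degree, is Cb.
Stacking thirds from Cb gives Cb-Eb-Gb.
With the 64 figure the chord is in second inversion; from the bass Gb upward in close position it reads Gb-Cb-Eb.

Gb Cb Eb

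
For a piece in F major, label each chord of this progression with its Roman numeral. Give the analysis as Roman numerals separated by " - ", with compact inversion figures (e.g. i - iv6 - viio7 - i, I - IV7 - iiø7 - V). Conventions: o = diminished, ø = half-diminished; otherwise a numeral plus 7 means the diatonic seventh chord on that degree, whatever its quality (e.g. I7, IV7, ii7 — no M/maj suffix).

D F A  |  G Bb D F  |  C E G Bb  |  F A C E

D-F-A: root D is the submediant; minor triad there is vi.
G-Bb-D-F: root G is the supertonic; minor seventh chord there is ii7.
C-E-G-Bb has root C, degree 5 in F major, so V7.
F-A-C-E: major seventh chord on F = scale degree 1 → I7.

vi - ii7 - V7 - I7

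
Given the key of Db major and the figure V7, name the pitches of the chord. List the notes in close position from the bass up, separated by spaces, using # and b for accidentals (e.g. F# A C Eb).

In Db major, scale degree 5 is Ab, and the diatonic chord built there is a dominant seventh chord.
Stacking thirds from Ab gives Ab-C-Eb-Gb.

Ab C Eb Gb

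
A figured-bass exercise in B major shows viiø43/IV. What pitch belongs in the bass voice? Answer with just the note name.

A

The applied chord viiø43/IV is rooted on D#: D#-F#-A-C#.
The figure 43 means second inversion — the fifth is in the bass.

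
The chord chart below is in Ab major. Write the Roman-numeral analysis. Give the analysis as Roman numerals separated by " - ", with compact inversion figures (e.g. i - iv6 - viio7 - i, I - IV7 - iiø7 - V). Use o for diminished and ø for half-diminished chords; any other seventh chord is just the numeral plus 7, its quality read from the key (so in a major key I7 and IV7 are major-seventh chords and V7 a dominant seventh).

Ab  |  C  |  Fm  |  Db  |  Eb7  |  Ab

I - V/vi - vi - IV - V7 - I

Ab: root Ab is the tonic; major triad there is I.
C: chromatic; C is V of vi, so V/vi.
Fm: root F is the submediant; minor triad there is vi.
Db has root Db, degree 4 in Ab major, so IV.
Eb7: dominant seventh chord on Eb = scale degree 5 → V7.
Ab has root Ab, degree 1 in Ab major, so I.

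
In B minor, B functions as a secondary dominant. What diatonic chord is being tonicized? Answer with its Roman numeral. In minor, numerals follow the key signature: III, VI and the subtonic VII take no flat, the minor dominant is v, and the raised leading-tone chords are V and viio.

iv

The chord is a major triad on B.
A dominant resolves down a perfect fifth: B → E. In B minor, E is scale degree 4, i.e. iv.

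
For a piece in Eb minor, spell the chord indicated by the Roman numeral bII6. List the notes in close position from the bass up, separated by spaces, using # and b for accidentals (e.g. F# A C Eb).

Ab Cb Fb

Scale degree 2 in Eb minor is F; lowering it a half step gives Fb. bII6 is the Neapolitan sixth — a major triad on the lowered second degree, here in its customary first inversion.
So the chord is Fb-Ab-Cb.
The figured bass 6 indicates first inversion, placing the third (Ab) in the bass: Ab-Cb-Fb.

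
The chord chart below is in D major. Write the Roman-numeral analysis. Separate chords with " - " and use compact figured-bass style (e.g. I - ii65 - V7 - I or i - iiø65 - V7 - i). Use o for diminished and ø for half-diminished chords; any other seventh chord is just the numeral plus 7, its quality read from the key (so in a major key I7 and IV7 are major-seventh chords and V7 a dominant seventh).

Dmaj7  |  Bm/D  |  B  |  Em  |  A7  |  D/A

Dmaj7: root D is the tonic; major seventh chord there is I7.
Bm/D has root B, degree 6 in D major, so vi6.
B: chromatic; B is V of ii, so V/ii.
Em has root E, degree 2 in D major, so ii.
A7: root A is the dominant; dominant seventh chord there is V7.
D/A has root D, degree 1 in D major, so I64.

I7 - vi6 - V/ii - ii - V7 - I64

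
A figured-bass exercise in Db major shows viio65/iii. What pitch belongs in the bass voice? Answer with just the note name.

The applied chord viio65/iii is rooted on E: E-G-Bb-Db.
The figure 65 means first inversion — the third is in the bass.

G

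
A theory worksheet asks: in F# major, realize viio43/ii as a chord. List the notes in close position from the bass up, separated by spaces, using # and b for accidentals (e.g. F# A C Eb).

viio43/ii is a secondary leading-tone chord. The target ii is G# in F# major; the applied chord is rooted a semitone below, on F##.
Building a fully diminished seventh chord on F## gives F##-A#-C#-E.
The figured bass 43 indicates second inversion, placing the fifth (C#) in the bass: C#-E-F##-A#.

C# E F## A#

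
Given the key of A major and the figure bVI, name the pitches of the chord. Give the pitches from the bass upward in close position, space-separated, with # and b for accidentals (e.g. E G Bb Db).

Scale degree 6 in A major is F#; lowering it a half step gives F. bVI is a major triad on the lowered sixth degree, borrowed from the parallel minor.
So the chord is F-A-C, a major triad.

F A C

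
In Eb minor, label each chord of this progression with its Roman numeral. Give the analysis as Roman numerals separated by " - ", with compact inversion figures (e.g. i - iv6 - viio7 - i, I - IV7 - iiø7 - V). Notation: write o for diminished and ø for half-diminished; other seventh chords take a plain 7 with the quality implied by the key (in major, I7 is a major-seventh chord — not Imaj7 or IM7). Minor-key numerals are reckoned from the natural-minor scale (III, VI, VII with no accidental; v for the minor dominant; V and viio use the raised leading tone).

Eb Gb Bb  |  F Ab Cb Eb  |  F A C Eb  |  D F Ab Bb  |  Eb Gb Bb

Eb-Gb-Bb has root Eb, degree 1 in Eb minor, so i.
F-Ab-Cb-Eb: root F is the supertonic; half-diminished seventh chord there is iiø7.
F-A-C-Eb is the secondary dominant of V (dominant seventh chord on F): V7/V.
D-F-Ab-Bb has root Bb, degree 5 in Eb minor, so V65.
Eb-Gb-Bb: minor triad on Eb = scale degree 1 → i.

i - iiø7 - V7/V - V65 - i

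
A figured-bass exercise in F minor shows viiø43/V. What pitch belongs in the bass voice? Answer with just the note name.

F

The applied chord viiø43/V is rooted on B: B-D-F-A.
The figure 43 means second inversion — the fifth is in the bass.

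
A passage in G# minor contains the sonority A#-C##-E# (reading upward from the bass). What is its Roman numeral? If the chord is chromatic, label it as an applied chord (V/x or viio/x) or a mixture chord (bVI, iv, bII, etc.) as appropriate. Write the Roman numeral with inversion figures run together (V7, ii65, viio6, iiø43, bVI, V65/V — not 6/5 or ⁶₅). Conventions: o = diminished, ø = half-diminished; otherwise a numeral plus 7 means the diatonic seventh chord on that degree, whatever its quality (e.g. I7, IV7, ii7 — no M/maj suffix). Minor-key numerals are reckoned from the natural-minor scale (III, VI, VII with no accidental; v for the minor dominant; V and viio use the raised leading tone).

V/V

Stacked in thirds the chord is A#-C##-E#: a major triad on A#.
A# is not a diatonic chord root with this quality in G# minor, but it lies a perfect fifth above D# (V), so the chord functions as an applied dominant of V.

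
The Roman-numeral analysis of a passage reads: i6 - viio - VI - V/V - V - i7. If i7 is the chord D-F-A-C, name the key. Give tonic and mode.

D minor

The anchor chord is a minor seventh chord on D, labeled i7.
If D is scale degree 1 and the mode makes that degree carry a minor seventh chord, the tonic is D and the mode is minor.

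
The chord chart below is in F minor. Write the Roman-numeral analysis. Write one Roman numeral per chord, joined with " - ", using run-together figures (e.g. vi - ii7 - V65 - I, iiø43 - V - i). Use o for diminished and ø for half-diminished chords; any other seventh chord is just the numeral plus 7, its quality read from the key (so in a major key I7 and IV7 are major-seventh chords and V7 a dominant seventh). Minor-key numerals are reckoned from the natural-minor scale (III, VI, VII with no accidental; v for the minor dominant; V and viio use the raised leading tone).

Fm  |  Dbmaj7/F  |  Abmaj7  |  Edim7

Fm: minor triad on F = scale degree 1 → i.
Dbmaj7/F has root Db, degree 6 in F minor, so VI65.
Abmaj7: major seventh chord on Ab = scale degree 3 → III7.
Edim7 has root E, degree 7 in F minor, so viio7.

i - VI65 - III7 - viio7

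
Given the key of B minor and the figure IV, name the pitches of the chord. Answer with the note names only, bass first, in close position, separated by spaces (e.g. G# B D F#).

Scale degree 4 in B minor is E; here the chord built on it is altered to a major triad. IV is the major subdominant, borrowed from the parallel major.
So the chord is E-G#-B.

E G# B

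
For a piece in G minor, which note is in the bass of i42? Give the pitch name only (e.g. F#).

i in G minor has root G; the chord is G-Bb-D-F.
The figure 42 means third inversion — the seventh is in the bass.

F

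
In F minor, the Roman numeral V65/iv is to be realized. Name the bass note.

The applied chord V65/iv is rooted on F: F-A-C-Eb.
The figure 65 means first inversion — the third is in the bass.

A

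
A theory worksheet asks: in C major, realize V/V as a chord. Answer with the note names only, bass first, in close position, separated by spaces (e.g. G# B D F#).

D F# A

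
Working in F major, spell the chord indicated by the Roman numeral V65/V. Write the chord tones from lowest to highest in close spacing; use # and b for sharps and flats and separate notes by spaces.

B D F G

V65/V is a secondary dominant — the dominant seventh of V. V in F major is C, so the applied chord's root is G, a perfect fifth above.
Building a dominant seventh chord on G gives G-B-D-F.
The figured bass 65 indicates first inversion, placing the third (B) in the bass: B-D-F-G.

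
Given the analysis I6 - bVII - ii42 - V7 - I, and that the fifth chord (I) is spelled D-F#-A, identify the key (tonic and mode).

D major

I is given as D-F#-A — a major triad with root D.
If D is scale degree 1 and the mode makes that degree carry a major triad, the tonic is D and the mode is major.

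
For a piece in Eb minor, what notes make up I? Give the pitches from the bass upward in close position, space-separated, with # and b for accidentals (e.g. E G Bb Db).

I is the major tonic (Picardy third), borrowed from the parallel major. In Eb minor that root is Eb.
So the chord is Eb-G-Bb.

Eb G Bb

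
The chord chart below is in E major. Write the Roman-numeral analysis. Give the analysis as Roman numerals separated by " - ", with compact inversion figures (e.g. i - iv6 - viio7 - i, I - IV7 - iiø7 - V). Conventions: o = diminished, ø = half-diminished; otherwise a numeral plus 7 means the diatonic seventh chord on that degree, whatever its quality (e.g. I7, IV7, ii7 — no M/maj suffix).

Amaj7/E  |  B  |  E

IV43 - V - I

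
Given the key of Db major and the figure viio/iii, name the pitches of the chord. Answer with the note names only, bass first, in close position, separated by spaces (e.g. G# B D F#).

viio/iii is a secondary leading-tone chord. The target iii is F in Db major; the applied chord is rooted a semitone below, on E.
Building a diminished triad on E gives E-G-Bb.

E G Bb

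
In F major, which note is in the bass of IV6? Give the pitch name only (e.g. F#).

IV in F major has root Bb; the chord is Bb-D-F.
The figure 6 means first inversion — the third is in the bass.

D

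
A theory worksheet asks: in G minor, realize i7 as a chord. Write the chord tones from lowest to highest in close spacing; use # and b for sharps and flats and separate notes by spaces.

G Bb D F

In G minor, the tonic is G, and the diatonic chord built there is a minor seventh chord.
Stacking thirds from G gives G-Bb-D-F.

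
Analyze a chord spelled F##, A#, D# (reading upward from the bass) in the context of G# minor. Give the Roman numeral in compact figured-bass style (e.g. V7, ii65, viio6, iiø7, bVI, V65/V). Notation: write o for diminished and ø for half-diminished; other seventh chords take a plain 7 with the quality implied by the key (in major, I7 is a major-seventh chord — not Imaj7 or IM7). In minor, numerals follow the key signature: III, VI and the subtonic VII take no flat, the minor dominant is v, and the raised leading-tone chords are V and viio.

The pitches D#-F##-A# form a major triad rooted on D#.
D# is scale degree 5 in G# minor, and a major triad on that degree is written V.
With F## in the bass the chord is in first inversion, so the figured bass is 6.

V6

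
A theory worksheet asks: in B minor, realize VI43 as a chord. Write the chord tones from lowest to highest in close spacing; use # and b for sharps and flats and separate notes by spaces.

The numeral's case and figure indicate a major seventh chord. In B minor its root, the submediant, is G.
Stacking thirds from G gives G-B-D-F#.
With the 43 figure the chord is in second inversion; from the bass D upward in close position it reads D-F#-G-B.

D F# G B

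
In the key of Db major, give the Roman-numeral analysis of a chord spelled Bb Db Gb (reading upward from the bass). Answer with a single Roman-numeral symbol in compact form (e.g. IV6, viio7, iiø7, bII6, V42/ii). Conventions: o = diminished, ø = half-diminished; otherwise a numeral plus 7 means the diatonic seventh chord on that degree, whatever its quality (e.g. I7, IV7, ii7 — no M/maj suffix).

Stacked in thirds the chord is Gb-Bb-Db: a major triad on Gb.
Gb is scale degree 4 in Db major, and a major triad on that degree is written IV.
With Bb in the bass the chord is in first inversion, so the figured bass is 6.

IV6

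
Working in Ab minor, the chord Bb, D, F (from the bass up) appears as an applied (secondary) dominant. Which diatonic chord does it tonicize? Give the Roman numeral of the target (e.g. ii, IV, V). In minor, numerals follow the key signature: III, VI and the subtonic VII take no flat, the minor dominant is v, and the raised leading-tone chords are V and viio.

V

The chord is a major triad on Bb.
A dominant resolves down a perfect fifth: Bb → Eb. In Ab minor, Eb is scale degree 5, i.e. V.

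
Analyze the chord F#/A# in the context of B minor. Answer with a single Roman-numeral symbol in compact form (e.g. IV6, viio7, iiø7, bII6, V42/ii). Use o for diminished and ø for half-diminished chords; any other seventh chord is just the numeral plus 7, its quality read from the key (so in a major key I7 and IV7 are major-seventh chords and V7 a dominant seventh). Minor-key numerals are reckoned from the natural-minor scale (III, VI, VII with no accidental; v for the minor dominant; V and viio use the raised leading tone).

V6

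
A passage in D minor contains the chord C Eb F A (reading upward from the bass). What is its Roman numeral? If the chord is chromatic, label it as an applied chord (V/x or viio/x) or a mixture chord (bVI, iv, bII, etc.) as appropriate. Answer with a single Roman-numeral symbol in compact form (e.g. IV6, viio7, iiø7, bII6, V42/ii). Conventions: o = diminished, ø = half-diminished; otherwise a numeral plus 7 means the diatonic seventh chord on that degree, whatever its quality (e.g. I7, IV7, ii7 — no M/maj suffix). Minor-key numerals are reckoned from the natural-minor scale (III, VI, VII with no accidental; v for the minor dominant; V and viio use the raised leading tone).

V43/VI

Stacked in thirds the chord is F-A-C-Eb: a dominant seventh chord on F.
F is not a diatonic chord root with this quality in D minor, but it lies a perfect fifth above Bb (VI), so the chord functions as an applied dominant of VI.
With C in the bass the chord is in second inversion, so the figured bass is 43.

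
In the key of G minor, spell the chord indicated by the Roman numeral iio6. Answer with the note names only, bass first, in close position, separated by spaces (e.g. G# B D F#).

The numeral's case and figure indicate a diminished triad. In G minor its root, the supertonic, is A.
Stacking thirds from A gives A-C-Eb.
With the 6 figure the chord is in first inversion; from the bass C upward in close position it reads C-Eb-A.

C Eb A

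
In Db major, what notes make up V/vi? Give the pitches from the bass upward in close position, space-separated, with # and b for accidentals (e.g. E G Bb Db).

F A C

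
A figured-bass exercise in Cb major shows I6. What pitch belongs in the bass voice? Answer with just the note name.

I in Cb major has root Cb; the chord is Cb-Eb-Gb.
The figure 6 means first inversion — the third is in the bass.

Eb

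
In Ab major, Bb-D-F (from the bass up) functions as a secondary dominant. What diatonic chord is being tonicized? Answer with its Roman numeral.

The chord is a major triad on Bb.
A dominant resolves down a perfect fifth: Bb → Eb. In Ab major, Eb is scale degree 5, i.e. V.

V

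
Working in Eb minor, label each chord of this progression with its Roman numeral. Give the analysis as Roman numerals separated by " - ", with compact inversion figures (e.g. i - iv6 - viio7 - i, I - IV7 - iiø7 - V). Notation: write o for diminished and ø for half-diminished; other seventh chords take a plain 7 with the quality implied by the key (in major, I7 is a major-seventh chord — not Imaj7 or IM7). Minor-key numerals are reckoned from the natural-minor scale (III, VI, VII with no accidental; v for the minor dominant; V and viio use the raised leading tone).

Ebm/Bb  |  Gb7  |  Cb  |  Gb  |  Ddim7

Ebm/Bb: minor triad on Eb = scale degree 1 → i64.
Gb7: a dominant seventh chord on Gb, the applied dominant of VI → V7/VI.
Cb: root Cb is the submediant; major triad there is VI.
Gb: major triad on Gb = scale degree 3 → III.
Ddim7 has root D, degree 7 in Eb minor, so viio7.

i64 - V7/VI - VI - III - viio7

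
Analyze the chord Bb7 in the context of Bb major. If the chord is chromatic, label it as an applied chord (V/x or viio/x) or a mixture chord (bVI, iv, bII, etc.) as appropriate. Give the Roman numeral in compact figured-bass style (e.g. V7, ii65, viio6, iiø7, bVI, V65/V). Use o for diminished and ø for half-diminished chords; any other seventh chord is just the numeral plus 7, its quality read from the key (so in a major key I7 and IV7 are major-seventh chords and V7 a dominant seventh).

Stacked in thirds the chord is Bb-D-F-Ab: a dominant seventh chord on Bb.
Bb is not a diatonic chord root with this quality in Bb major, but it lies a perfect fifth above Eb (IV), so the chord functions as an applied dominant of IV.

V7/IV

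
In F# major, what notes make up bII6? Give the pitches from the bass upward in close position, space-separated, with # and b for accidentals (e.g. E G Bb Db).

B D G

Scale degree 2 in F# major is G#; lowering it a half step gives G. bII6 is the Neapolitan sixth — a major triad on the lowered second degree, here in its customary first inversion.
So the chord is G-B-D.
The figured bass 6 indicates first inversion, placing the third (B) in the bass: B-D-G.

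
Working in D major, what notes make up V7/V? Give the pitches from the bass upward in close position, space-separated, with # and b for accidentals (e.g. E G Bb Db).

E G# B D

V7/V is a secondary dominant — the dominant seventh of V. V in D major is A, so the applied chord's root is E, a perfect fifth above.
Building a dominant seventh chord on E gives E-G#-B-D.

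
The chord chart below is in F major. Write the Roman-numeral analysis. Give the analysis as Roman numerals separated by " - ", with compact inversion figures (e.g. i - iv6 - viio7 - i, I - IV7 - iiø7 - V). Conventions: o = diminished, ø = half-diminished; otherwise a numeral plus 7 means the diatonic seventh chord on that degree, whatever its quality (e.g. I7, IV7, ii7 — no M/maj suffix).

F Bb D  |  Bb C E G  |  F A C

IV64 - V42 - I

F-Bb-D has root Bb, degree 4 in F major, so IV64.
Bb-C-E-G: root C is the dominant; dominant seventh chord there is V42.
F-A-C: root F is the tonic; major triad there is I.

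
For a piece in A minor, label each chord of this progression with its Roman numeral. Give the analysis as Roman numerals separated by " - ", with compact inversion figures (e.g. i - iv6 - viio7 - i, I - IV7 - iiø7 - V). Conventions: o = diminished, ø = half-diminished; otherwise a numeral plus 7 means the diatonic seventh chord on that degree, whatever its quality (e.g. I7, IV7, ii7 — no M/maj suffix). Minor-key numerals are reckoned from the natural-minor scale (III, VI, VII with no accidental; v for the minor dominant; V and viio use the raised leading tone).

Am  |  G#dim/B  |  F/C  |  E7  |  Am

i - viio6 - VI64 - V7 - i

Am: root A is the tonic; minor triad there is i.
G#dim/B: diminished triad on G# = scale degree 7 → viio6.
F/C: major triad on F = scale degree 6 → VI64.
E7: root E is the dominant; dominant seventh chord there is V7.
Am: minor triad on A = scale degree 1 → i.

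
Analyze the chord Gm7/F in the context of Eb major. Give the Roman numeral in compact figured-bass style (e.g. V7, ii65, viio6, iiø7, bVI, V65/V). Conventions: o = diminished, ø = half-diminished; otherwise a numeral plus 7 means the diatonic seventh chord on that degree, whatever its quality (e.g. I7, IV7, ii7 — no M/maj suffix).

iii42

Stacked in thirds the chord is G-Bb-D-F: a minor seventh chord on G.
In Eb major, G is the mediant; the diatonic minor seventh chord there is iii7.
With F in the bass the chord is in third inversion, so the figured bass is 42.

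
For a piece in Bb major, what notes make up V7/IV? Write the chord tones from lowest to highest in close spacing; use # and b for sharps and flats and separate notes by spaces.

V7/IV is a secondary dominant — the dominant seventh of IV. IV in Bb major is Eb, so the applied chord's root is Bb, a perfect fifth above.
Building a dominant seventh chord on Bb gives Bb-D-F-Ab.

Bb D F Ab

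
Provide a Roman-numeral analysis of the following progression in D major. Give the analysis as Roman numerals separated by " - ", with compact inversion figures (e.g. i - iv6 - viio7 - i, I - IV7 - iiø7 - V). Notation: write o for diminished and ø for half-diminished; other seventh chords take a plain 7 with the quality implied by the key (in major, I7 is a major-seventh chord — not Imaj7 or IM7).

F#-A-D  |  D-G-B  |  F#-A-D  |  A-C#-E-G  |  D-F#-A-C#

I6 - IV64 - I6 - V7 - I7

F#-A-D has root D, degree 1 in D major, so I6.
D-G-B: major triad on G = scale degree 4 → IV64.
F#-A-D: root D is the tonic; major triad there is I6.
A-C#-E-G has root A, degree 5 in D major, so V7.
D-F#-A-C#: major seventh chord on D = scale degree 1 → I7.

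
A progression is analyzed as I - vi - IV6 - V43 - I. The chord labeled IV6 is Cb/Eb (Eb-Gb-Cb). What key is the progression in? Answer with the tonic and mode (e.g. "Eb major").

Gb major

IV6 is given as Eb-Gb-Cb — a major triad with root Cb.
Counting down 3 scale steps from Cb places the tonic on Gb; a major triad on degree 4 is diatonic only in major.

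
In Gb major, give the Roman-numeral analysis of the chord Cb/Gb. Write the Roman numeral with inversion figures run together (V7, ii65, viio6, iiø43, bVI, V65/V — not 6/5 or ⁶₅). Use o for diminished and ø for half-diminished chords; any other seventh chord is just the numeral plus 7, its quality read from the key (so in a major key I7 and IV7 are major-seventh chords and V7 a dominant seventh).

IV64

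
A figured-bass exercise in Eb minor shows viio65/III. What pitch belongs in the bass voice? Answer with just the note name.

Ab

The applied chord viio65/III is rooted on F: F-Ab-Cb-Ebb.
The figure 65 means first inversion — the third is in the bass.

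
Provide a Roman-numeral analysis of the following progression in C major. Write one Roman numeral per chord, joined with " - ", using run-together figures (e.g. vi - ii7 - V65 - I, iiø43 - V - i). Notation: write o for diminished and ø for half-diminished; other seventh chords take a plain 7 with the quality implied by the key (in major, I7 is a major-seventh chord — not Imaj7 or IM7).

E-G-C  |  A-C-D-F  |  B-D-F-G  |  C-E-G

E-G-C: major triad on C = scale degree 1 → I6.
A-C-D-F: minor seventh chord on D = scale degree 2 → ii43.
B-D-F-G: dominant seventh chord on G = scale degree 5 → V65.
C-E-G has root C, degree 1 in C major, so I.

I6 - ii43 - V65 - I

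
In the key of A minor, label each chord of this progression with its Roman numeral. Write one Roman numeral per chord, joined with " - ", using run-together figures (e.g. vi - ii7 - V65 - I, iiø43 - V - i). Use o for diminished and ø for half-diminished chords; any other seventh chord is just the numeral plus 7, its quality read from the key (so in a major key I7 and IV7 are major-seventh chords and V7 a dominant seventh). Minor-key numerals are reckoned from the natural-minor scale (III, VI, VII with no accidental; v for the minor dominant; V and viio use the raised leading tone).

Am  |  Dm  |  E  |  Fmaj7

i - iv - V - VI7

Am: root A is the tonic; minor triad there is i.
Dm: root D is the subdominant; minor triad there is iv.
E: root E is the dominant; major triad there is V.
Fmaj7: major seventh chord on F = scale degree 6 → VI7.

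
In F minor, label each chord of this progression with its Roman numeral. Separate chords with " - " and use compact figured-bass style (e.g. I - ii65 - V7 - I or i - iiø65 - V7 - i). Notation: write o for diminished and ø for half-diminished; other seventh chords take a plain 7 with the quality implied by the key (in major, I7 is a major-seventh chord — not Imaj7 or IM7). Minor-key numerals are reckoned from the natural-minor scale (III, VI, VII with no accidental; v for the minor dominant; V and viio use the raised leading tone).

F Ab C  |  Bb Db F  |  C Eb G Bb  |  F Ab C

F-Ab-C has root F, degree 1 in F minor, so i.
Bb-Db-F has root Bb, degree 4 in F minor, so iv.
C-Eb-G-Bb has root C, degree 5 in F minor, so v7.
F-Ab-C has root F, degree 1 in F minor, so i.

i - iv - v7 - i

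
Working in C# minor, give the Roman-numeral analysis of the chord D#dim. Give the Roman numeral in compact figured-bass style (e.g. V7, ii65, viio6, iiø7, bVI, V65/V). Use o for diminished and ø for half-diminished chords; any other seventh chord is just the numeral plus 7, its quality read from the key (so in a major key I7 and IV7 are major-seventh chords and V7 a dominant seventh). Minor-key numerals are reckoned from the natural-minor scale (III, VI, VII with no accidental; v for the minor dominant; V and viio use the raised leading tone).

Stacked in thirds the chord is D#-F#-A: a diminished triad on D#.
In C# minor, D# is the supertonic; the diatonic diminished triad there is iio.

iio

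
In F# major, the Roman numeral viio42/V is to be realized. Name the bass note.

The applied chord viio42/V is rooted on B#: B#-D#-F#-A.
The figure 42 means third inversion — the seventh is in the bass.

A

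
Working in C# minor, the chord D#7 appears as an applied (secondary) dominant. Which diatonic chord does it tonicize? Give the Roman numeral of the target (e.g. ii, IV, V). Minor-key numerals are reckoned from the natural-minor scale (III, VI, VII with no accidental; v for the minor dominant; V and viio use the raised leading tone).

V

The chord is a dominant seventh chord on D#.
A dominant resolves down a perfect fifth: D# → G#. In C# minor, G# is scale degree 5, i.e. V.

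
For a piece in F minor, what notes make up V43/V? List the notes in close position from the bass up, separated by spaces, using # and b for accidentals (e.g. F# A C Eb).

D F G B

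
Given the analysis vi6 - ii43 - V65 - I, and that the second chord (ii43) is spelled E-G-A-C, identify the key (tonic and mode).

G major

The chord Am7/E is a minor seventh chord rooted on A; its label is ii43.
ii43 on A implies A is the supertonic; that puts the tonic at G, and the lowercase numeral fits major mode.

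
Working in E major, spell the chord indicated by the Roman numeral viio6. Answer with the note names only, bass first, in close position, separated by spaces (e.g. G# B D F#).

F# A D#

In E major, the seventh degree is D#, and the diatonic chord built there is a diminished triad.
That chord is spelled D#-F#-A.
The figured bass 6 indicates first inversion, placing the third (F#) in the bass: F#-A-D#.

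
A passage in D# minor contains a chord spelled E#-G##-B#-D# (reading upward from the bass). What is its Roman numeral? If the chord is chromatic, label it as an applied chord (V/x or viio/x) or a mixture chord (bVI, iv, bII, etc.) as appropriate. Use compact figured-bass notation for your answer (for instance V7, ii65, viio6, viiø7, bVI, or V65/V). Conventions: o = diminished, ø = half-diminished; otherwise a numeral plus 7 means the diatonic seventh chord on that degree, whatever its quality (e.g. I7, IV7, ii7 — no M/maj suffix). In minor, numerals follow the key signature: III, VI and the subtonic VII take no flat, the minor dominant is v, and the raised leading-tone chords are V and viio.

Stacked in thirds the chord is E#-G##-B#-D#: a dominant seventh chord on E#.
E# is not a diatonic chord root with this quality in D# minor, but it lies a perfect fifth above A# (V), so the chord functions as an applied dominant of V.

V7/V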